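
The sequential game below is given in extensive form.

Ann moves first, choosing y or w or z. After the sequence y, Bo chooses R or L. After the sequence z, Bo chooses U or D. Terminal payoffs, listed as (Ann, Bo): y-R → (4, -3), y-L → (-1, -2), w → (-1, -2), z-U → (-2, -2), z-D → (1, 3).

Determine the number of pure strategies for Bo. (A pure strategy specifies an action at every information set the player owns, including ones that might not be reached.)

4

Bo owns the node after y with actions {R, L} — two choices.
Bo owns the node after z with actions {U, D} — two choices.
A pure strategy fixes one action at each information set independently, so the count is the product 2 × 2 = 4.
(For reference, Ann has 3 pure strategies, giving a 4×3 normal-form matrix.)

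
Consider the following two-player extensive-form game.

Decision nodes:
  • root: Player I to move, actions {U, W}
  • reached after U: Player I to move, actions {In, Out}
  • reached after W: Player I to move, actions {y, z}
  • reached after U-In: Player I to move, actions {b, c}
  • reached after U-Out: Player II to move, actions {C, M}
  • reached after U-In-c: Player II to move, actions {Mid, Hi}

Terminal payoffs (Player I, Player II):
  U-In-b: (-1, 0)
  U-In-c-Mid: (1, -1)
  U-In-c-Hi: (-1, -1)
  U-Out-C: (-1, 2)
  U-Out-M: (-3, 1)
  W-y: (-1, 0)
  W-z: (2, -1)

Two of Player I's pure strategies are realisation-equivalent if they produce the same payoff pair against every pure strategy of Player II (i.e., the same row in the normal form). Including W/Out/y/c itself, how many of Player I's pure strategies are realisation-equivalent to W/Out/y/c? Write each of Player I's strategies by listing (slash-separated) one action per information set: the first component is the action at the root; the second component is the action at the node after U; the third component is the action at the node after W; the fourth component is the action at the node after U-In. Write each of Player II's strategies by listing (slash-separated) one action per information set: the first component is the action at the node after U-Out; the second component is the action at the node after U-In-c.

6

Row for W/Out/y/c (columns C/Mid, C/Hi, M/Mid, M/Hi): (-1,0) (-1,0) (-1,0) (-1,0).
Under W/Out/y/c, Player I's choice at the node after U and at the node after U-In can never be reached regardless of what Player II does, so varying those choices leaves every outcome unchanged.
Holding the reachable choices fixed and varying the unreachable ones freely already gives 2 × 2 = 4 equivalent strategies.
Checking the remaining rows, U/In/y/b, U/In/z/b also happen to give the same payoffs in every column, bringing the total to 6: U/In/y/b, U/In/z/b, W/In/y/b, W/In/y/c, W/Out/y/b, W/Out/y/c.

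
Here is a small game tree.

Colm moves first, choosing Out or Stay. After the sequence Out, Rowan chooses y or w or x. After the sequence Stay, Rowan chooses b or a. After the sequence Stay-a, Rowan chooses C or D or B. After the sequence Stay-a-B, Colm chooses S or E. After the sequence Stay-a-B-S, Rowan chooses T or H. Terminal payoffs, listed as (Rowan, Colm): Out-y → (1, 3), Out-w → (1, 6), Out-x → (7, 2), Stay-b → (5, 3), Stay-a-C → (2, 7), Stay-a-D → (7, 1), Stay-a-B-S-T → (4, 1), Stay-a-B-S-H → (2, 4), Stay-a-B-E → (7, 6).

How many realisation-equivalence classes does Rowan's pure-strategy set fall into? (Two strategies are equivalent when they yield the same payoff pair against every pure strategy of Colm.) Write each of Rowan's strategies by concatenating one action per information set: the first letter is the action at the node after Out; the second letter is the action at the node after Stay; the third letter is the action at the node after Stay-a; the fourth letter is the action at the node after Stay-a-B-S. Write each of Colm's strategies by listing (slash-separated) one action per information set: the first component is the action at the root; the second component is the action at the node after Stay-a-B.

Rowan has 36 pure strategies: ybCT, ybCH, ybDT, ybDH, ybBT, ybBH, yaCT, yaCH, yaDT, yaDH, yaBT, yaBH, wbCT, wbCH, wbDT, wbDH, wbBT, wbBH, waCT, waCH, waDT, waDH, waBT, waBH, xbCT, xbCH, xbDT, xbDH, xbBT, xbBH, xaCT, xaCH, xaDT, xaDH, xaBT, xaBH. Columns: Out/S, Out/E, Stay/S, Stay/E.
{ybCT, ybCH, ybDT, ybDH, ybBT, ybBH} → row (1,3) (1,3) (5,3) (5,3)
{yaCT, yaCH} → row (1,3) (1,3) (2,7) (2,7)
{yaDT, yaDH} → row (1,3) (1,3) (7,1) (7,1)
{yaBT} → row (1,3) (1,3) (4,1) (7,6)
{yaBH} → row (1,3) (1,3) (2,4) (7,6)
{wbCT, wbCH, wbDT, wbDH, wbBT, wbBH} → row (1,6) (1,6) (5,3) (5,3)
{waCT, waCH} → row (1,6) (1,6) (2,7) (2,7)
{waDT, waDH} → row (1,6) (1,6) (7,1) (7,1)
{waBT} → row (1,6) (1,6) (4,1) (7,6)
{waBH} → row (1,6) (1,6) (2,4) (7,6)
{xbCT, xbCH, xbDT, xbDH, xbBT, xbBH} → row (7,2) (7,2) (5,3) (5,3)
{xaCT, xaCH} → row (7,2) (7,2) (2,7) (2,7)
{xaDT, xaDH} → row (7,2) (7,2) (7,1) (7,1)
{xaBT} → row (7,2) (7,2) (4,1) (7,6)
{xaBH} → row (7,2) (7,2) (2,4) (7,6)
That's 15 distinct rows out of 36 strategies.

15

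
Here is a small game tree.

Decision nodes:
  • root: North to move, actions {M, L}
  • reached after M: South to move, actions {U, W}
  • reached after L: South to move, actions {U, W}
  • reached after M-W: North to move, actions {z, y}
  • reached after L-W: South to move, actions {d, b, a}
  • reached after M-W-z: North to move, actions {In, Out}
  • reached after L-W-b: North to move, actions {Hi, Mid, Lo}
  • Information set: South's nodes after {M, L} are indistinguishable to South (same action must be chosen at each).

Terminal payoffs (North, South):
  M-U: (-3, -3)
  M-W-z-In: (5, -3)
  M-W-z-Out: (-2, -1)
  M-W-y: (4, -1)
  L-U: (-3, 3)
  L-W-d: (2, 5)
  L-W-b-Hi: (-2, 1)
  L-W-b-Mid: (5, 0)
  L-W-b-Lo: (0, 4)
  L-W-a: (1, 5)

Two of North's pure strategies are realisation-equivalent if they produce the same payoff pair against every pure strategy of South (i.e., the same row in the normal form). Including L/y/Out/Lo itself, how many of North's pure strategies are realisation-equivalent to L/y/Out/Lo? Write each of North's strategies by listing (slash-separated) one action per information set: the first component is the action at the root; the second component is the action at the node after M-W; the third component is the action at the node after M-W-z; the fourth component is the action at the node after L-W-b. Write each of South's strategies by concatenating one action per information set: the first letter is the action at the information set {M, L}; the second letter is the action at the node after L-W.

Row for L/y/Out/Lo (columns Ud, Ub, Ua, Wd, Wb, Wa): (-3,3) (-3,3) (-3,3) (2,5) (0,4) (1,5).
Under L/y/Out/Lo, North's choice at the node after M-W and at the node after M-W-z can never be reached regardless of what South does, so varying those choices leaves every outcome unchanged.
Holding the reachable choices fixed and varying the unreachable ones freely already gives 2 × 2 = 4 equivalent strategies.
No other strategy reproduces this row, so those 4 are the full class: L/z/In/Lo, L/z/Out/Lo, L/y/In/Lo, L/y/Out/Lo.

4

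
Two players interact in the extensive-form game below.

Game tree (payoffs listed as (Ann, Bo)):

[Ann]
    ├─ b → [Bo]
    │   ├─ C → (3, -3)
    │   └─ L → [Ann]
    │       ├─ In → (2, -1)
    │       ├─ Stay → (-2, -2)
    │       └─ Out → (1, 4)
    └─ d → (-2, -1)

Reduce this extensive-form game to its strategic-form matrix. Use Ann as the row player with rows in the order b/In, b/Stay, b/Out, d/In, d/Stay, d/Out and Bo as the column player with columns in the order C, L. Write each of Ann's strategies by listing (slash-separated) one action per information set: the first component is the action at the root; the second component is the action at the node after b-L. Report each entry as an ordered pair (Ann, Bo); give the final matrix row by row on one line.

b/In: (3,-3) (2,-1) | b/Stay: (3,-3) (-2,-2) | b/Out: (3,-3) (1,4) | d/In: (-2,-1) (-2,-1) | d/Stay: (-2,-1) (-2,-1) | d/Out: (-2,-1) (-2,-1)

Row b/In: C→(3,-3), L→(2,-1)
Row b/Stay: C→(3,-3), L→(-2,-2)
Row b/Out: C→(3,-3), L→(1,4)
Row d/In: C→(-2,-1), L→(-2,-1)
Row d/Stay: C→(-2,-1), L→(-2,-1)
Row d/Out: C→(-2,-1), L→(-2,-1)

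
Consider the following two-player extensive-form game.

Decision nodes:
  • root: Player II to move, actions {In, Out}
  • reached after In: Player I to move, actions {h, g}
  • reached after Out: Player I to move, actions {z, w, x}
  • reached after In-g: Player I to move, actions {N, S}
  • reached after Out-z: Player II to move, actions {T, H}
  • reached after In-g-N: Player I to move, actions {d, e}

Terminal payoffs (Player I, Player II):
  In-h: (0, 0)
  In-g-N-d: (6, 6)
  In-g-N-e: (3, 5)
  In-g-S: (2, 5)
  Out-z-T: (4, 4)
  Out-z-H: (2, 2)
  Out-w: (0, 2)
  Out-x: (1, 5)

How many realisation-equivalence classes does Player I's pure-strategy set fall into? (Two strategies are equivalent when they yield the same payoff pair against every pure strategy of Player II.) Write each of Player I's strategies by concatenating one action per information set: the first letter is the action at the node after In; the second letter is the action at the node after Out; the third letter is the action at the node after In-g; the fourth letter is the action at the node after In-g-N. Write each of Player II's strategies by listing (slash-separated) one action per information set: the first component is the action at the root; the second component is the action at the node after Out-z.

Player I has 24 pure strategies: hzNd, hzNe, hzSd, hzSe, hwNd, hwNe, hwSd, hwSe, hxNd, hxNe, hxSd, hxSe, gzNd, gzNe, gzSd, gzSe, gwNd, gwNe, gwSd, gwSe, gxNd, gxNe, gxSd, gxSe. Columns: In/T, In/H, Out/T, Out/H.
{hzNd, hzNe, hzSd, hzSe} → row (0,0) (0,0) (4,4) (2,2)
{hwNd, hwNe, hwSd, hwSe} → row (0,0) (0,0) (0,2) (0,2)
{hxNd, hxNe, hxSd, hxSe} → row (0,0) (0,0) (1,5) (1,5)
{gzNd} → row (6,6) (6,6) (4,4) (2,2)
{gzNe} → row (3,5) (3,5) (4,4) (2,2)
{gzSd, gzSe} → row (2,5) (2,5) (4,4) (2,2)
{gwNd} → row (6,6) (6,6) (0,2) (0,2)
{gwNe} → row (3,5) (3,5) (0,2) (0,2)
{gwSd, gwSe} → row (2,5) (2,5) (0,2) (0,2)
{gxNd} → row (6,6) (6,6) (1,5) (1,5)
{gxNe} → row (3,5) (3,5) (1,5) (1,5)
{gxSd, gxSe} → row (2,5) (2,5) (1,5) (1,5)
That's 12 distinct rows out of 24 strategies.

12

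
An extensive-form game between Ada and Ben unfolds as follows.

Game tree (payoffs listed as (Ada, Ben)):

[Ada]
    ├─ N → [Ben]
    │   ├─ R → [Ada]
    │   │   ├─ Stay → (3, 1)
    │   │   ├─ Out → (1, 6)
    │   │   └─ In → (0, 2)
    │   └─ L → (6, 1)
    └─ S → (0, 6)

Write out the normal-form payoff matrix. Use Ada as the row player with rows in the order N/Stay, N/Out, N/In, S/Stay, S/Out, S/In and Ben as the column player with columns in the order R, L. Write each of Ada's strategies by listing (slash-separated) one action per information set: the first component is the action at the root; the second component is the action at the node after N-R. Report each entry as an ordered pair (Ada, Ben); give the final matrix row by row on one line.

N/Stay: (3,1) (6,1) | N/Out: (1,6) (6,1) | N/In: (0,2) (6,1) | S/Stay: (0,6) (0,6) | S/Out: (0,6) (0,6) | S/In: (0,6) (0,6)

Row N/Stay: R→(3,1), L→(6,1)
Row N/Out: R→(1,6), L→(6,1)
Row N/In: R→(0,2), L→(6,1)
Row S/Stay: R→(0,6), L→(0,6)
Row S/Out: R→(0,6), L→(0,6)
Row S/In: R→(0,6), L→(0,6)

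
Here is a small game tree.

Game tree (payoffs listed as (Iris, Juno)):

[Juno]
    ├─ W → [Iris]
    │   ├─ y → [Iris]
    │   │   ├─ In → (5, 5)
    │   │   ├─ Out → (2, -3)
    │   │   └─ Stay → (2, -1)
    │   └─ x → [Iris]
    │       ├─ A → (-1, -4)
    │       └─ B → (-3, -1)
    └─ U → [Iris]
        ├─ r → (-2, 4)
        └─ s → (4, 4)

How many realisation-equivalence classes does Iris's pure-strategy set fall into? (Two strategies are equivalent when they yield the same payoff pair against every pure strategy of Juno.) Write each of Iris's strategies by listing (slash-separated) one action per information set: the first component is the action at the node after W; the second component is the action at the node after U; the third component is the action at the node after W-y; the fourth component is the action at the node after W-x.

Iris has 24 pure strategies: y/r/In/A, y/r/In/B, y/r/Out/A, y/r/Out/B, y/r/Stay/A, y/r/Stay/B, y/s/In/A, y/s/In/B, y/s/Out/A, y/s/Out/B, y/s/Stay/A, y/s/Stay/B, x/r/In/A, x/r/In/B, x/r/Out/A, x/r/Out/B, x/r/Stay/A, x/r/Stay/B, x/s/In/A, x/s/In/B, x/s/Out/A, x/s/Out/B, x/s/Stay/A, x/s/Stay/B. Columns: W, U.
{y/r/In/A, y/r/In/B} → row (5,5) (-2,4)
{y/r/Out/A, y/r/Out/B} → row (2,-3) (-2,4)
{y/r/Stay/A, y/r/Stay/B} → row (2,-1) (-2,4)
{y/s/In/A, y/s/In/B} → row (5,5) (4,4)
{y/s/Out/A, y/s/Out/B} → row (2,-3) (4,4)
{y/s/Stay/A, y/s/Stay/B} → row (2,-1) (4,4)
{x/r/In/A, x/r/Out/A, x/r/Stay/A} → row (-1,-4) (-2,4)
{x/r/In/B, x/r/Out/B, x/r/Stay/B} → row (-3,-1) (-2,4)
{x/s/In/A, x/s/Out/A, x/s/Stay/A} → row (-1,-4) (4,4)
{x/s/In/B, x/s/Out/B, x/s/Stay/B} → row (-3,-1) (4,4)
That's 10 distinct rows out of 24 strategies.

10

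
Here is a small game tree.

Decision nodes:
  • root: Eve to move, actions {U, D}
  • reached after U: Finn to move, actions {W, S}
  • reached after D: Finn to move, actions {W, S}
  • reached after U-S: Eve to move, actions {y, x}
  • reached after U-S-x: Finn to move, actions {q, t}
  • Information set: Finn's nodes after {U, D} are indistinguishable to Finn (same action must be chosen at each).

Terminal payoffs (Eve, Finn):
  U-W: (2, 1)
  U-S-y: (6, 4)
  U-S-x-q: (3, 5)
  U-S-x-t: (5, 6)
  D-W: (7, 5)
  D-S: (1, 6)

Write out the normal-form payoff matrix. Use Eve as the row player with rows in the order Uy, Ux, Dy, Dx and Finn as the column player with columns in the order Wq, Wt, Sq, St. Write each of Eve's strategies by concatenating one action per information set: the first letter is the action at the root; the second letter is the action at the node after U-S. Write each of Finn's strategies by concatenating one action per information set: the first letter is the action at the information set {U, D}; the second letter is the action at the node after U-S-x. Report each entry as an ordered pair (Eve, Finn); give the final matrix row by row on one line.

           Wq       Wt       Sq       St
  Uy    (2,1)    (2,1)    (6,4)    (6,4)
  Ux    (2,1)    (2,1)    (3,5)    (5,6)
  Dy    (7,5)    (7,5)    (1,6)    (1,6)
  Dx    (7,5)    (7,5)    (1,6)    (1,6)

Uy: (2,1) (2,1) (6,4) (6,4) | Ux: (2,1) (2,1) (3,5) (5,6) | Dy: (7,5) (7,5) (1,6) (1,6) | Dx: (7,5) (7,5) (1,6) (1,6)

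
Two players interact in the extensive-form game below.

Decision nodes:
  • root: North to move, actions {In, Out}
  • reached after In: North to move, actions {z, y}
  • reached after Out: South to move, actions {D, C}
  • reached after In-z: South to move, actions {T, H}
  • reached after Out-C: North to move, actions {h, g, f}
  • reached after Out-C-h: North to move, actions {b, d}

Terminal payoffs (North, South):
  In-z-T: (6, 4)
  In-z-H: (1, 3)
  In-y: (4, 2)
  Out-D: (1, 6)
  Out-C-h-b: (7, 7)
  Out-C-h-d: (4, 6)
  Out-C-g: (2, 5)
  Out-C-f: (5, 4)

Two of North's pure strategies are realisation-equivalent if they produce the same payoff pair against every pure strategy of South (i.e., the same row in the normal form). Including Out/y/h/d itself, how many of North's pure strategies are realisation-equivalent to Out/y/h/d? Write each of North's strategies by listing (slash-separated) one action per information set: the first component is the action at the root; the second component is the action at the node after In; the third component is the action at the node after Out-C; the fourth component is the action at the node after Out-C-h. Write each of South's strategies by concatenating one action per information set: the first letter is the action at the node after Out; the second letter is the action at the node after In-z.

2

Row for Out/y/h/d (columns DT, DH, CT, CH): (1,6) (1,6) (4,6) (4,6).
Under Out/y/h/d, North's choice at the node after In can never be reached regardless of what South does, so varying those choices leaves every outcome unchanged.
Holding the reachable choices fixed and varying the unreachable one freely already gives 2 equivalent strategies.
No other strategy reproduces this row, so those 2 are the full class: Out/z/h/d, Out/y/h/d.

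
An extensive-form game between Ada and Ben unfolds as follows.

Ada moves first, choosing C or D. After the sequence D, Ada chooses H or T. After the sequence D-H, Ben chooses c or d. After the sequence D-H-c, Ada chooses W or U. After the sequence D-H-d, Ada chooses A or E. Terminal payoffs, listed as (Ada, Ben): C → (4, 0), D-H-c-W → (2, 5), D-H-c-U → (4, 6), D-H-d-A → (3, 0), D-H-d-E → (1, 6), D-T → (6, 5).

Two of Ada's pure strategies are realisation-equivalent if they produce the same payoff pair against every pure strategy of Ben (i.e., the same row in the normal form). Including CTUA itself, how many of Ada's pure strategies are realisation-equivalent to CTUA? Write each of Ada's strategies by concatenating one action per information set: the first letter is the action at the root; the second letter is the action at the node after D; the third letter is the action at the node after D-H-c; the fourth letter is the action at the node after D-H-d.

8

Row for CTUA (columns c, d): (4,0) (4,0).
Under CTUA, Ada's choice at the node after D and at the node after D-H-c and at the node after D-H-d can never be reached regardless of what Ben does, so varying those choices leaves every outcome unchanged.
Holding the reachable choices fixed and varying the unreachable ones freely already gives 2 × 2 × 2 = 8 equivalent strategies.
No other strategy reproduces this row, so those 8 are the full class: CHWA, CHWE, CHUA, CHUE, CTWA, CTWE, CTUA, CTUE.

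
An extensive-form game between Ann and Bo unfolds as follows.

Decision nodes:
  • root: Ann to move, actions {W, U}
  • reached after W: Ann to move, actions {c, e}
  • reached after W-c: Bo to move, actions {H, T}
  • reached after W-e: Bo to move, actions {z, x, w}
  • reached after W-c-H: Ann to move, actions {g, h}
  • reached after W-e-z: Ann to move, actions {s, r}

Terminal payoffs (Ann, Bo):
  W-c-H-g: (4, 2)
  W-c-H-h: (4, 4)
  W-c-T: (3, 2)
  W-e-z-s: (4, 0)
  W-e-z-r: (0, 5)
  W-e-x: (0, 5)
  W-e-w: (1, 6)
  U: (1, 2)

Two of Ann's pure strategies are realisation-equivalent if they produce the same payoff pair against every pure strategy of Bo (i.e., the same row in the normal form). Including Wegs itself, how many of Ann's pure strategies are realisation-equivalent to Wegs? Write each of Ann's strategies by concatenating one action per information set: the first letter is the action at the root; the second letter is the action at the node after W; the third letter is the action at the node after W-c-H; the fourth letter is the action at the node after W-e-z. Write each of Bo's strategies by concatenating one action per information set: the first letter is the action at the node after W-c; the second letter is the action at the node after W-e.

2

Row for Wegs (columns Hz, Hx, Hw, Tz, Tx, Tw): (4,0) (0,5) (1,6) (4,0) (0,5) (1,6).
Under Wegs, Ann's choice at the node after W-c-H can never be reached regardless of what Bo does, so varying those choices leaves every outcome unchanged.
Holding the reachable choices fixed and varying the unreachable one freely already gives 2 equivalent strategies.
No other strategy reproduces this row, so those 2 are the full class: Wegs, Wehs.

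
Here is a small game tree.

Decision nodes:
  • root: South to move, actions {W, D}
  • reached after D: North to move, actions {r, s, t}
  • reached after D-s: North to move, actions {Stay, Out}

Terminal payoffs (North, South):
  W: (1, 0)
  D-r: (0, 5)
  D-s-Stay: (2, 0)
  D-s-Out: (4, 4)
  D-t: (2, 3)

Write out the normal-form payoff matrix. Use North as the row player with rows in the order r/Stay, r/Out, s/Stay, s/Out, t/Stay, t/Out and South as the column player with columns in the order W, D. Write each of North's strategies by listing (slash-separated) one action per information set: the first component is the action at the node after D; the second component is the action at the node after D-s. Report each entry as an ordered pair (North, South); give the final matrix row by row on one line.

r/Stay: (1,0) (0,5) | r/Out: (1,0) (0,5) | s/Stay: (1,0) (2,0) | s/Out: (1,0) (4,4) | t/Stay: (1,0) (2,3) | t/Out: (1,0) (2,3)

Row r/Stay: W→(1,0), D→(0,5)
Row r/Out: W→(1,0), D→(0,5)
Row s/Stay: W→(1,0), D→(2,0)
Row s/Out: W→(1,0), D→(4,4)
Row t/Stay: W→(1,0), D→(2,3)
Row t/Out: W→(1,0), D→(2,3)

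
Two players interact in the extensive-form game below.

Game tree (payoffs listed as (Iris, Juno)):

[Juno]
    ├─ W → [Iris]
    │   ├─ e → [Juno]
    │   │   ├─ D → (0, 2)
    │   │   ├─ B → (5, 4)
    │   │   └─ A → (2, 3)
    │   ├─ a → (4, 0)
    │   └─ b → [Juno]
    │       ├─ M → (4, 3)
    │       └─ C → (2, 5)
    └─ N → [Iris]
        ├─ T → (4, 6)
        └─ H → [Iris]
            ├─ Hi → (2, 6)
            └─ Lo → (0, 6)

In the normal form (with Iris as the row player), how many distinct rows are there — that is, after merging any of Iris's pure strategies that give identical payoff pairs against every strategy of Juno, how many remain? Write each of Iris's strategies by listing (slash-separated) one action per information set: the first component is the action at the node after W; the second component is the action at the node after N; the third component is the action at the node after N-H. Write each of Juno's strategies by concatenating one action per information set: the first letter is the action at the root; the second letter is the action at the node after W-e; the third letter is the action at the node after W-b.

Iris has 12 pure strategies: e/T/Hi, e/T/Lo, e/H/Hi, e/H/Lo, a/T/Hi, a/T/Lo, a/H/Hi, a/H/Lo, b/T/Hi, b/T/Lo, b/H/Hi, b/H/Lo. Columns: WDM, WDC, WBM, WBC, WAM, WAC, NDM, NDC, NBM, NBC, NAM, NAC.
{e/T/Hi, e/T/Lo} → row (0,2) (0,2) (5,4) (5,4) (2,3) (2,3) (4,6) (4,6) (4,6) (4,6) (4,6) (4,6)
{e/H/Hi} → row (0,2) (0,2) (5,4) (5,4) (2,3) (2,3) (2,6) (2,6) (2,6) (2,6) (2,6) (2,6)
{e/H/Lo} → row (0,2) (0,2) (5,4) (5,4) (2,3) (2,3) (0,6) (0,6) (0,6) (0,6) (0,6) (0,6)
{a/T/Hi, a/T/Lo} → row (4,0) (4,0) (4,0) (4,0) (4,0) (4,0) (4,6) (4,6) (4,6) (4,6) (4,6) (4,6)
{a/H/Hi} → row (4,0) (4,0) (4,0) (4,0) (4,0) (4,0) (2,6) (2,6) (2,6) (2,6) (2,6) (2,6)
{a/H/Lo} → row (4,0) (4,0) (4,0) (4,0) (4,0) (4,0) (0,6) (0,6) (0,6) (0,6) (0,6) (0,6)
{b/T/Hi, b/T/Lo} → row (4,3) (2,5) (4,3) (2,5) (4,3) (2,5) (4,6) (4,6) (4,6) (4,6) (4,6) (4,6)
{b/H/Hi} → row (4,3) (2,5) (4,3) (2,5) (4,3) (2,5) (2,6) (2,6) (2,6) (2,6) (2,6) (2,6)
{b/H/Lo} → row (4,3) (2,5) (4,3) (2,5) (4,3) (2,5) (0,6) (0,6) (0,6) (0,6) (0,6) (0,6)
That's 9 distinct rows out of 12 strategies.

9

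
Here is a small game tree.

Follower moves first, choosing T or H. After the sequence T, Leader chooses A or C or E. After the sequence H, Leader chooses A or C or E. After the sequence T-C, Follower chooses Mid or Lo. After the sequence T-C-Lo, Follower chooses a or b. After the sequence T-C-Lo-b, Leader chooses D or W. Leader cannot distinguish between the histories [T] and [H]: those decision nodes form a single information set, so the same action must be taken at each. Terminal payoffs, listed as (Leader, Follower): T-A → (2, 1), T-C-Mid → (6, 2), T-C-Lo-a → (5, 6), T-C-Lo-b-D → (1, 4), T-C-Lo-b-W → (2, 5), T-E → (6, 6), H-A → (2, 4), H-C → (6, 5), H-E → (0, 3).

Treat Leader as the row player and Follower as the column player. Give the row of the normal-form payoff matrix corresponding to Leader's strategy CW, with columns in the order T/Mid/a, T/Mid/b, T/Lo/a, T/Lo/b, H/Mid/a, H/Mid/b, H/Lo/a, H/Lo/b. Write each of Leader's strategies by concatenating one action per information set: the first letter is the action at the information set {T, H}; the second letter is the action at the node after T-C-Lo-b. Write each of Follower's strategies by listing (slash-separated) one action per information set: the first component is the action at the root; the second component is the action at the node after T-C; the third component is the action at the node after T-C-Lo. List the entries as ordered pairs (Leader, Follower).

vs T/Mid/a: Follower plays T → Leader plays C at [T] → Follower plays Mid at [T-C] → (6, 2)
vs T/Mid/b: Follower plays T → Leader plays C at [T] → Follower plays Mid at [T-C] → (6, 2)
vs T/Lo/a: Follower plays T → Leader plays C at [T] → Follower plays Lo at [T-C] → Follower plays a at [T-C-Lo] → (5, 6)
vs T/Lo/b: Follower plays T → Leader plays C at [T] → Follower plays Lo at [T-C] → Follower plays b at [T-C-Lo] → Leader plays W at [T-C-Lo-b] → (2, 5)
vs H/Mid/a: Follower plays H → Leader plays C at [H] → (6, 5)
vs H/Mid/b: Follower plays H → Leader plays C at [H] → (6, 5)
vs H/Lo/a: Follower plays H → Leader plays C at [H] → (6, 5)
vs H/Lo/b: Follower plays H → Leader plays C at [H] → (6, 5)

(6,2) (6,2) (5,6) (2,5) (6,5) (6,5) (6,5) (6,5)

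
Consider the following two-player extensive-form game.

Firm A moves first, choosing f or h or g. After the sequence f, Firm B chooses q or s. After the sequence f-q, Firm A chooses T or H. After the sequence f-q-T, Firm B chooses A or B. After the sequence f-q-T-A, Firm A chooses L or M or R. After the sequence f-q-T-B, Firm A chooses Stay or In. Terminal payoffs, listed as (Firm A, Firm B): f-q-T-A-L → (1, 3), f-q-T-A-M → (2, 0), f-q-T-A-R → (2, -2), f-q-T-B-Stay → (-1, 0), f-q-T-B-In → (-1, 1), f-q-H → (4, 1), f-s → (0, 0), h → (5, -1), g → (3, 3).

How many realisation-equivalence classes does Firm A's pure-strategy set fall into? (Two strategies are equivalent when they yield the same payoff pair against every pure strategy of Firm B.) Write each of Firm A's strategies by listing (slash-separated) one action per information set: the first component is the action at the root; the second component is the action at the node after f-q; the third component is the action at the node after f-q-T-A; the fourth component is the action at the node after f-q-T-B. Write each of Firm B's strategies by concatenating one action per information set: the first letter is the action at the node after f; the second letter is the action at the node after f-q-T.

Firm A has 36 pure strategies: f/T/L/Stay, f/T/L/In, f/T/M/Stay, f/T/M/In, f/T/R/Stay, f/T/R/In, f/H/L/Stay, f/H/L/In, f/H/M/Stay, f/H/M/In, f/H/R/Stay, f/H/R/In, h/T/L/Stay, h/T/L/In, h/T/M/Stay, h/T/M/In, h/T/R/Stay, h/T/R/In, h/H/L/Stay, h/H/L/In, h/H/M/Stay, h/H/M/In, h/H/R/Stay, h/H/R/In, g/T/L/Stay, g/T/L/In, g/T/M/Stay, g/T/M/In, g/T/R/Stay, g/T/R/In, g/H/L/Stay, g/H/L/In, g/H/M/Stay, g/H/M/In, g/H/R/Stay, g/H/R/In. Columns: qA, qB, sA, sB.
{f/T/L/Stay} → row (1,3) (-1,0) (0,0) (0,0)
{f/T/L/In} → row (1,3) (-1,1) (0,0) (0,0)
{f/T/M/Stay} → row (2,0) (-1,0) (0,0) (0,0)
{f/T/M/In} → row (2,0) (-1,1) (0,0) (0,0)
{f/T/R/Stay} → row (2,-2) (-1,0) (0,0) (0,0)
{f/T/R/In} → row (2,-2) (-1,1) (0,0) (0,0)
{f/H/L/Stay, f/H/L/In, f/H/M/Stay, f/H/M/In, f/H/R/Stay, f/H/R/In} → row (4,1) (4,1) (0,0) (0,0)
{h/T/L/Stay, h/T/L/In, h/T/M/Stay, h/T/M/In, h/T/R/Stay, h/T/R/In, h/H/L/Stay, h/H/L/In, h/H/M/Stay, h/H/M/In, h/H/R/Stay, h/H/R/In} → row (5,-1) (5,-1) (5,-1) (5,-1)
{g/T/L/Stay, g/T/L/In, g/T/M/Stay, g/T/M/In, g/T/R/Stay, g/T/R/In, g/H/L/Stay, g/H/L/In, g/H/M/Stay, g/H/M/In, g/H/R/Stay, g/H/R/In} → row (3,3) (3,3) (3,3) (3,3)
That's 9 distinct rows out of 36 strategies.

9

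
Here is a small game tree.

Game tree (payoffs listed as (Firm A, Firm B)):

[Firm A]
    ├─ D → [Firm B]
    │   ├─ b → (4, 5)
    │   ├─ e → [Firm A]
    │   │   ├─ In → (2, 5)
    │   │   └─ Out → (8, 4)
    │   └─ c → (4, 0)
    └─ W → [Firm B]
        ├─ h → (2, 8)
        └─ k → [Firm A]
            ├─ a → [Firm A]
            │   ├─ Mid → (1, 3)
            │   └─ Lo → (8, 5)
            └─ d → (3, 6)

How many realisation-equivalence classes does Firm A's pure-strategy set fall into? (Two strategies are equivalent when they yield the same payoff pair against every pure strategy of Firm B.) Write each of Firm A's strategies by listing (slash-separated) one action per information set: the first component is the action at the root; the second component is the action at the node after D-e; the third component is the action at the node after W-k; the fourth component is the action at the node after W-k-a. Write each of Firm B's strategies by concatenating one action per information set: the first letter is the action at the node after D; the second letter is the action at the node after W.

Firm A has 16 pure strategies: D/In/a/Mid, D/In/a/Lo, D/In/d/Mid, D/In/d/Lo, D/Out/a/Mid, D/Out/a/Lo, D/Out/d/Mid, D/Out/d/Lo, W/In/a/Mid, W/In/a/Lo, W/In/d/Mid, W/In/d/Lo, W/Out/a/Mid, W/Out/a/Lo, W/Out/d/Mid, W/Out/d/Lo. Columns: bh, bk, eh, ek, ch, ck.
{D/In/a/Mid, D/In/a/Lo, D/In/d/Mid, D/In/d/Lo} → row (4,5) (4,5) (2,5) (2,5) (4,0) (4,0)
{D/Out/a/Mid, D/Out/a/Lo, D/Out/d/Mid, D/Out/d/Lo} → row (4,5) (4,5) (8,4) (8,4) (4,0) (4,0)
{W/In/a/Mid, W/Out/a/Mid} → row (2,8) (1,3) (2,8) (1,3) (2,8) (1,3)
{W/In/a/Lo, W/Out/a/Lo} → row (2,8) (8,5) (2,8) (8,5) (2,8) (8,5)
{W/In/d/Mid, W/In/d/Lo, W/Out/d/Mid, W/Out/d/Lo} → row (2,8) (3,6) (2,8) (3,6) (2,8) (3,6)
That's 5 distinct rows out of 16 strategies.

5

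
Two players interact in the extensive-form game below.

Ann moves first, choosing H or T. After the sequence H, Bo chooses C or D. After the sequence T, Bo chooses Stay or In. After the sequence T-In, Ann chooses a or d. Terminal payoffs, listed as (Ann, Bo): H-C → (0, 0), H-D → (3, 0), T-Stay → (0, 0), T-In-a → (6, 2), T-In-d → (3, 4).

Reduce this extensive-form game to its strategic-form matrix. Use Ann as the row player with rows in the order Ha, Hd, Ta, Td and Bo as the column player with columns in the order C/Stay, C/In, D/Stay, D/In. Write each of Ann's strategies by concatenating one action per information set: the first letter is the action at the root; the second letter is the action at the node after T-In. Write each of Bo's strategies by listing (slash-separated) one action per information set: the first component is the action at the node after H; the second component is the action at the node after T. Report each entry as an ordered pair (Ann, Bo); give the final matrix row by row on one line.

       C/Stay     C/In   D/Stay     D/In
  Ha    (0,0)    (0,0)    (3,0)    (3,0)
  Hd    (0,0)    (0,0)    (3,0)    (3,0)
  Ta    (0,0)    (6,2)    (0,0)    (6,2)
  Td    (0,0)    (3,4)    (0,0)    (3,4)

Ha: (0,0) (0,0) (3,0) (3,0) | Hd: (0,0) (0,0) (3,0) (3,0) | Ta: (0,0) (6,2) (0,0) (6,2) | Td: (0,0) (3,4) (0,0) (3,4)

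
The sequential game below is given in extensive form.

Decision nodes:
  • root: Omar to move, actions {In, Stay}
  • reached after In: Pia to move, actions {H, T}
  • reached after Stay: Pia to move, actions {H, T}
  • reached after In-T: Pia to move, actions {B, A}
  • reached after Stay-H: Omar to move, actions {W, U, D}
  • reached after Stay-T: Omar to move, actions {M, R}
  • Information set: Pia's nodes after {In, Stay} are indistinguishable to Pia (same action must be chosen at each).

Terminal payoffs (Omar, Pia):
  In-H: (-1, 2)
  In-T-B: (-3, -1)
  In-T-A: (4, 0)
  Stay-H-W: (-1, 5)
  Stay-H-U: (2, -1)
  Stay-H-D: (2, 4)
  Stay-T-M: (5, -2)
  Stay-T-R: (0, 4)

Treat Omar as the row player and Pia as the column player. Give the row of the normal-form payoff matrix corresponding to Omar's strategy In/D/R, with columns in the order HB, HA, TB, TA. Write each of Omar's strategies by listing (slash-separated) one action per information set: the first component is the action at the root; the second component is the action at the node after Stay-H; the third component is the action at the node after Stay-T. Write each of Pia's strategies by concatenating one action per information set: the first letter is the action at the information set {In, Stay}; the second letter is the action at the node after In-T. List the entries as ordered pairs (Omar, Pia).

(-1,2) (-1,2) (-3,-1) (4,0)

vs HB: Omar plays In → Pia plays H at [In] → (-1, 2)
vs HA: Omar plays In → Pia plays H at [In] → (-1, 2)
vs TB: Omar plays In → Pia plays T at [In] → Pia plays B at [In-T] → (-3, -1)
vs TA: Omar plays In → Pia plays T at [In] → Pia plays A at [In-T] → (4, 0)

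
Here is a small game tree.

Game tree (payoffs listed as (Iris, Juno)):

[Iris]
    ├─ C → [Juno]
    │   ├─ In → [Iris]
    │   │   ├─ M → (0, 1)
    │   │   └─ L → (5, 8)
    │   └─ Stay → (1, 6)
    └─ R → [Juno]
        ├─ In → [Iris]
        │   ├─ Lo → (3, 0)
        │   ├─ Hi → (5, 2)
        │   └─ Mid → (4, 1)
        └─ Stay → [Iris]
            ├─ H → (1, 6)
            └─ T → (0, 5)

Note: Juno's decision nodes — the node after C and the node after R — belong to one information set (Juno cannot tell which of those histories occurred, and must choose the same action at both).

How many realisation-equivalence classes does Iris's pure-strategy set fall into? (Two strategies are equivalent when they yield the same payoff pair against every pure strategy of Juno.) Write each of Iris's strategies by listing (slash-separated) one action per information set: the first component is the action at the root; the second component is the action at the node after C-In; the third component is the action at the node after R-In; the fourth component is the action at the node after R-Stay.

Iris has 24 pure strategies: C/M/Lo/H, C/M/Lo/T, C/M/Hi/H, C/M/Hi/T, C/M/Mid/H, C/M/Mid/T, C/L/Lo/H, C/L/Lo/T, C/L/Hi/H, C/L/Hi/T, C/L/Mid/H, C/L/Mid/T, R/M/Lo/H, R/M/Lo/T, R/M/Hi/H, R/M/Hi/T, R/M/Mid/H, R/M/Mid/T, R/L/Lo/H, R/L/Lo/T, R/L/Hi/H, R/L/Hi/T, R/L/Mid/H, R/L/Mid/T. Columns: In, Stay.
{C/M/Lo/H, C/M/Lo/T, C/M/Hi/H, C/M/Hi/T, C/M/Mid/H, C/M/Mid/T} → row (0,1) (1,6)
{C/L/Lo/H, C/L/Lo/T, C/L/Hi/H, C/L/Hi/T, C/L/Mid/H, C/L/Mid/T} → row (5,8) (1,6)
{R/M/Lo/H, R/L/Lo/H} → row (3,0) (1,6)
{R/M/Lo/T, R/L/Lo/T} → row (3,0) (0,5)
{R/M/Hi/H, R/L/Hi/H} → row (5,2) (1,6)
{R/M/Hi/T, R/L/Hi/T} → row (5,2) (0,5)
{R/M/Mid/H, R/L/Mid/H} → row (4,1) (1,6)
{R/M/Mid/T, R/L/Mid/T} → row (4,1) (0,5)
That's 8 distinct rows out of 24 strategies.

8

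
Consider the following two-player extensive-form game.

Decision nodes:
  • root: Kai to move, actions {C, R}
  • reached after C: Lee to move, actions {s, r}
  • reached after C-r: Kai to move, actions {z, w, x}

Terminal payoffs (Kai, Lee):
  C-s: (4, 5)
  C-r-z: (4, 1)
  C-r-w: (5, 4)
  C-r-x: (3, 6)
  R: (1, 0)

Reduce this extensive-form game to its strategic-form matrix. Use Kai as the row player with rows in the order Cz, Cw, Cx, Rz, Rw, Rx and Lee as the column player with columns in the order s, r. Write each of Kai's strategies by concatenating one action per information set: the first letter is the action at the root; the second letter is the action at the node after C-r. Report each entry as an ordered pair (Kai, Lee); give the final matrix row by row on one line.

Cz: (4,5) (4,1) | Cw: (4,5) (5,4) | Cx: (4,5) (3,6) | Rz: (1,0) (1,0) | Rw: (1,0) (1,0) | Rx: (1,0) (1,0)

            s        r
  Cz    (4,5)    (4,1)
  Cw    (4,5)    (5,4)
  Cx    (4,5)    (3,6)
  Rz    (1,0)    (1,0)
  Rw    (1,0)    (1,0)
  Rx    (1,0)    (1,0)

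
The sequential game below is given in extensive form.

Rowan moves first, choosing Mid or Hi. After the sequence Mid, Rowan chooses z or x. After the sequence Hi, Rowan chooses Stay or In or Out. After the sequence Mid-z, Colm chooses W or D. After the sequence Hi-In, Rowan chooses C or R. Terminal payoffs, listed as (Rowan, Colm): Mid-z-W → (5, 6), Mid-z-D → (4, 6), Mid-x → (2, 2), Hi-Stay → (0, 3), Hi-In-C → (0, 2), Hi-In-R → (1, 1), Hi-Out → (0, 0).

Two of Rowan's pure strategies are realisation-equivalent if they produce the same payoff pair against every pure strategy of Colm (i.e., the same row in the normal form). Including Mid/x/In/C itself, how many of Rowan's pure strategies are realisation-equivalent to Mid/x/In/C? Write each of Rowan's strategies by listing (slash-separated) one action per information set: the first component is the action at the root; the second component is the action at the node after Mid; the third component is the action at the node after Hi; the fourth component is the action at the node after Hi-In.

Row for Mid/x/In/C (columns W, D): (2,2) (2,2).
Under Mid/x/In/C, Rowan's choice at the node after Hi and at the node after Hi-In can never be reached regardless of what Colm does, so varying those choices leaves every outcome unchanged.
Holding the reachable choices fixed and varying the unreachable ones freely already gives 3 × 2 = 6 equivalent strategies.
No other strategy reproduces this row, so those 6 are the full class: Mid/x/Stay/C, Mid/x/Stay/R, Mid/x/In/C, Mid/x/In/R, Mid/x/Out/C, Mid/x/Out/R.

6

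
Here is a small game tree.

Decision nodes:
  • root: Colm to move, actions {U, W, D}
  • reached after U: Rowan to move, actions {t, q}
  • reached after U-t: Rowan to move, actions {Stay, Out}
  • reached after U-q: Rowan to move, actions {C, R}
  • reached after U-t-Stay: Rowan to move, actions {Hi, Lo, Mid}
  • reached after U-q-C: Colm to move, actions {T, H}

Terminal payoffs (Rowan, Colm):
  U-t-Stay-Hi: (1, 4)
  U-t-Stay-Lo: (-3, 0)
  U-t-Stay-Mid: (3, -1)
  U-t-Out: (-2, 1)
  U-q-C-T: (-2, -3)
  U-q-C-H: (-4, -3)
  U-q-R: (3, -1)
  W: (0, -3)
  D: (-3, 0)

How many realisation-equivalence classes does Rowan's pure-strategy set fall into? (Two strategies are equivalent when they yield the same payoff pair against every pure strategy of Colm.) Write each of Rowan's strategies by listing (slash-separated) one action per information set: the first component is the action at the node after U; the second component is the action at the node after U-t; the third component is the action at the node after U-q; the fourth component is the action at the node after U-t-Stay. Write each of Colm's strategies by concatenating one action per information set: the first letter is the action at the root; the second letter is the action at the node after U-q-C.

5

Rowan has 24 pure strategies: t/Stay/C/Hi, t/Stay/C/Lo, t/Stay/C/Mid, t/Stay/R/Hi, t/Stay/R/Lo, t/Stay/R/Mid, t/Out/C/Hi, t/Out/C/Lo, t/Out/C/Mid, t/Out/R/Hi, t/Out/R/Lo, t/Out/R/Mid, q/Stay/C/Hi, q/Stay/C/Lo, q/Stay/C/Mid, q/Stay/R/Hi, q/Stay/R/Lo, q/Stay/R/Mid, q/Out/C/Hi, q/Out/C/Lo, q/Out/C/Mid, q/Out/R/Hi, q/Out/R/Lo, q/Out/R/Mid. Columns: UT, UH, WT, WH, DT, DH.
{t/Stay/C/Hi, t/Stay/R/Hi} → row (1,4) (1,4) (0,-3) (0,-3) (-3,0) (-3,0)
{t/Stay/C/Lo, t/Stay/R/Lo} → row (-3,0) (-3,0) (0,-3) (0,-3) (-3,0) (-3,0)
{t/Stay/C/Mid, t/Stay/R/Mid, q/Stay/R/Hi, q/Stay/R/Lo, q/Stay/R/Mid, q/Out/R/Hi, q/Out/R/Lo, q/Out/R/Mid} → row (3,-1) (3,-1) (0,-3) (0,-3) (-3,0) (-3,0)
{t/Out/C/Hi, t/Out/C/Lo, t/Out/C/Mid, t/Out/R/Hi, t/Out/R/Lo, t/Out/R/Mid} → row (-2,1) (-2,1) (0,-3) (0,-3) (-3,0) (-3,0)
{q/Stay/C/Hi, q/Stay/C/Lo, q/Stay/C/Mid, q/Out/C/Hi, q/Out/C/Lo, q/Out/C/Mid} → row (-2,-3) (-4,-3) (0,-3) (0,-3) (-3,0) (-3,0)
That's 5 distinct rows out of 24 strategies.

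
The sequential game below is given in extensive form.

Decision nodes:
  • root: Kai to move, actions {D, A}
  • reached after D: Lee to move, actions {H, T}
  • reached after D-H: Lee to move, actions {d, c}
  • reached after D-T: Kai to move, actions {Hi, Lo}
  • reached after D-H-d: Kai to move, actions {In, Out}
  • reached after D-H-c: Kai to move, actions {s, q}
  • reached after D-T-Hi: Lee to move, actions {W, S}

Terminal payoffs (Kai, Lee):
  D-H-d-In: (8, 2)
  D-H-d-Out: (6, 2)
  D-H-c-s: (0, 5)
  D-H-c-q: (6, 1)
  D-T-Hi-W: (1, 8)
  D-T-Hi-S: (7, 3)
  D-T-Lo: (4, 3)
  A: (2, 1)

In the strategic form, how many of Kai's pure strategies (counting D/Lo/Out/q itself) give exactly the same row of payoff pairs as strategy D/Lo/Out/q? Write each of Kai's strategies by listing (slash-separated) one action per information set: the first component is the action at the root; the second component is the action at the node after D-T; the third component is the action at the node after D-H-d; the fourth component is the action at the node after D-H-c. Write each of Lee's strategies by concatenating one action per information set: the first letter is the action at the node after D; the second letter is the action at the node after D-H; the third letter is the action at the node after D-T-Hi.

1

Row for D/Lo/Out/q (columns HdW, HdS, HcW, HcS, TdW, TdS, TcW, TcS): (6,2) (6,2) (6,1) (6,1) (4,3) (4,3) (4,3) (4,3).
Every one of Kai's information sets is on the play path for some reply by Lee when Kai follows D/Lo/Out/q.
Changing the action at any of them therefore changes at least one column, so only D/Lo/Out/q itself gives this row.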